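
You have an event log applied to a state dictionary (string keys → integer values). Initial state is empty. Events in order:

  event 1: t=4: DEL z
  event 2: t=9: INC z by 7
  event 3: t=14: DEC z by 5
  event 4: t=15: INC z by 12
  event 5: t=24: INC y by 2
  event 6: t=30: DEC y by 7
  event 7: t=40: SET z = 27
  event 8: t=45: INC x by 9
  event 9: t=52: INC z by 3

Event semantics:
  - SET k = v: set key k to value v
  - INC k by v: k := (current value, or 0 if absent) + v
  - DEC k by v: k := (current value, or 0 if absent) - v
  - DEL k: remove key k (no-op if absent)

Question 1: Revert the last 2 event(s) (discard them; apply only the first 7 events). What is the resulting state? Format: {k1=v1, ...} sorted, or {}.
Keep first 7 events (discard last 2):
  after event 1 (t=4: DEL z): {}
  after event 2 (t=9: INC z by 7): {z=7}
  after event 3 (t=14: DEC z by 5): {z=2}
  after event 4 (t=15: INC z by 12): {z=14}
  after event 5 (t=24: INC y by 2): {y=2, z=14}
  after event 6 (t=30: DEC y by 7): {y=-5, z=14}
  after event 7 (t=40: SET z = 27): {y=-5, z=27}

Answer: {y=-5, z=27}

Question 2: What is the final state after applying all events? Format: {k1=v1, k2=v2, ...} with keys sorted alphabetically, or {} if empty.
Answer: {x=9, y=-5, z=30}

Derivation:
  after event 1 (t=4: DEL z): {}
  after event 2 (t=9: INC z by 7): {z=7}
  after event 3 (t=14: DEC z by 5): {z=2}
  after event 4 (t=15: INC z by 12): {z=14}
  after event 5 (t=24: INC y by 2): {y=2, z=14}
  after event 6 (t=30: DEC y by 7): {y=-5, z=14}
  after event 7 (t=40: SET z = 27): {y=-5, z=27}
  after event 8 (t=45: INC x by 9): {x=9, y=-5, z=27}
  after event 9 (t=52: INC z by 3): {x=9, y=-5, z=30}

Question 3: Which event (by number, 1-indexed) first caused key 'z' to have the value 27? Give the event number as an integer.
Answer: 7

Derivation:
Looking for first event where z becomes 27:
  event 2: z = 7
  event 3: z = 2
  event 4: z = 14
  event 5: z = 14
  event 6: z = 14
  event 7: z 14 -> 27  <-- first match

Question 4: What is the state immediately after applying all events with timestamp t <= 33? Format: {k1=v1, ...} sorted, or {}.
Apply events with t <= 33 (6 events):
  after event 1 (t=4: DEL z): {}
  after event 2 (t=9: INC z by 7): {z=7}
  after event 3 (t=14: DEC z by 5): {z=2}
  after event 4 (t=15: INC z by 12): {z=14}
  after event 5 (t=24: INC y by 2): {y=2, z=14}
  after event 6 (t=30: DEC y by 7): {y=-5, z=14}

Answer: {y=-5, z=14}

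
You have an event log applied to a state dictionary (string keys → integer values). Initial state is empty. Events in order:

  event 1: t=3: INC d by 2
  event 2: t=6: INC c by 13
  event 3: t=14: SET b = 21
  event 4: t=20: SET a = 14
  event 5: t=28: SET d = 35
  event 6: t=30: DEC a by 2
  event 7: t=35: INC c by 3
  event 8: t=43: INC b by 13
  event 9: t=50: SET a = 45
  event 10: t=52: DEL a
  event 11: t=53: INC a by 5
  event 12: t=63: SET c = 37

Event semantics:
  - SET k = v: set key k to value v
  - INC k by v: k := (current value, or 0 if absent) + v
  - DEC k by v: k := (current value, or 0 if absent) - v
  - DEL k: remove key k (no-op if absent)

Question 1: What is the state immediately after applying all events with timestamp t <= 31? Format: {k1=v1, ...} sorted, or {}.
Apply events with t <= 31 (6 events):
  after event 1 (t=3: INC d by 2): {d=2}
  after event 2 (t=6: INC c by 13): {c=13, d=2}
  after event 3 (t=14: SET b = 21): {b=21, c=13, d=2}
  after event 4 (t=20: SET a = 14): {a=14, b=21, c=13, d=2}
  after event 5 (t=28: SET d = 35): {a=14, b=21, c=13, d=35}
  after event 6 (t=30: DEC a by 2): {a=12, b=21, c=13, d=35}

Answer: {a=12, b=21, c=13, d=35}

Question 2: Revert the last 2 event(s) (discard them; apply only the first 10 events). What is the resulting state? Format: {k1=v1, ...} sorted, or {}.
Answer: {b=34, c=16, d=35}

Derivation:
Keep first 10 events (discard last 2):
  after event 1 (t=3: INC d by 2): {d=2}
  after event 2 (t=6: INC c by 13): {c=13, d=2}
  after event 3 (t=14: SET b = 21): {b=21, c=13, d=2}
  after event 4 (t=20: SET a = 14): {a=14, b=21, c=13, d=2}
  after event 5 (t=28: SET d = 35): {a=14, b=21, c=13, d=35}
  after event 6 (t=30: DEC a by 2): {a=12, b=21, c=13, d=35}
  after event 7 (t=35: INC c by 3): {a=12, b=21, c=16, d=35}
  after event 8 (t=43: INC b by 13): {a=12, b=34, c=16, d=35}
  after event 9 (t=50: SET a = 45): {a=45, b=34, c=16, d=35}
  after event 10 (t=52: DEL a): {b=34, c=16, d=35}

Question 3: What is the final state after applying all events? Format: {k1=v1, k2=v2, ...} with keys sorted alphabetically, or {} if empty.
Answer: {a=5, b=34, c=37, d=35}

Derivation:
  after event 1 (t=3: INC d by 2): {d=2}
  after event 2 (t=6: INC c by 13): {c=13, d=2}
  after event 3 (t=14: SET b = 21): {b=21, c=13, d=2}
  after event 4 (t=20: SET a = 14): {a=14, b=21, c=13, d=2}
  after event 5 (t=28: SET d = 35): {a=14, b=21, c=13, d=35}
  after event 6 (t=30: DEC a by 2): {a=12, b=21, c=13, d=35}
  after event 7 (t=35: INC c by 3): {a=12, b=21, c=16, d=35}
  after event 8 (t=43: INC b by 13): {a=12, b=34, c=16, d=35}
  after event 9 (t=50: SET a = 45): {a=45, b=34, c=16, d=35}
  after event 10 (t=52: DEL a): {b=34, c=16, d=35}
  after event 11 (t=53: INC a by 5): {a=5, b=34, c=16, d=35}
  after event 12 (t=63: SET c = 37): {a=5, b=34, c=37, d=35}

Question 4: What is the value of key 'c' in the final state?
Answer: 37

Derivation:
Track key 'c' through all 12 events:
  event 1 (t=3: INC d by 2): c unchanged
  event 2 (t=6: INC c by 13): c (absent) -> 13
  event 3 (t=14: SET b = 21): c unchanged
  event 4 (t=20: SET a = 14): c unchanged
  event 5 (t=28: SET d = 35): c unchanged
  event 6 (t=30: DEC a by 2): c unchanged
  event 7 (t=35: INC c by 3): c 13 -> 16
  event 8 (t=43: INC b by 13): c unchanged
  event 9 (t=50: SET a = 45): c unchanged
  event 10 (t=52: DEL a): c unchanged
  event 11 (t=53: INC a by 5): c unchanged
  event 12 (t=63: SET c = 37): c 16 -> 37
Final: c = 37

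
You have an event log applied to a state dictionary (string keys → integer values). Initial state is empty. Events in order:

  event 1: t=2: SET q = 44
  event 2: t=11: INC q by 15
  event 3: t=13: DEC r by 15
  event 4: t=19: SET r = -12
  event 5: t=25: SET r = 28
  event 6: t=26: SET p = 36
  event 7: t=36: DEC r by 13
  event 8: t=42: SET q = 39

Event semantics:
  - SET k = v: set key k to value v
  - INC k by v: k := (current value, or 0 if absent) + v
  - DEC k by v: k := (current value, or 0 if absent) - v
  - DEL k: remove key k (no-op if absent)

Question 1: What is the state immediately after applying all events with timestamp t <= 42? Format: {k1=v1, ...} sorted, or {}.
Answer: {p=36, q=39, r=15}

Derivation:
Apply events with t <= 42 (8 events):
  after event 1 (t=2: SET q = 44): {q=44}
  after event 2 (t=11: INC q by 15): {q=59}
  after event 3 (t=13: DEC r by 15): {q=59, r=-15}
  after event 4 (t=19: SET r = -12): {q=59, r=-12}
  after event 5 (t=25: SET r = 28): {q=59, r=28}
  after event 6 (t=26: SET p = 36): {p=36, q=59, r=28}
  after event 7 (t=36: DEC r by 13): {p=36, q=59, r=15}
  after event 8 (t=42: SET q = 39): {p=36, q=39, r=15}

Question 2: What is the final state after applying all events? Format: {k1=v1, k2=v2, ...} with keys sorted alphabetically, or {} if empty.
Answer: {p=36, q=39, r=15}

Derivation:
  after event 1 (t=2: SET q = 44): {q=44}
  after event 2 (t=11: INC q by 15): {q=59}
  after event 3 (t=13: DEC r by 15): {q=59, r=-15}
  after event 4 (t=19: SET r = -12): {q=59, r=-12}
  after event 5 (t=25: SET r = 28): {q=59, r=28}
  after event 6 (t=26: SET p = 36): {p=36, q=59, r=28}
  after event 7 (t=36: DEC r by 13): {p=36, q=59, r=15}
  after event 8 (t=42: SET q = 39): {p=36, q=39, r=15}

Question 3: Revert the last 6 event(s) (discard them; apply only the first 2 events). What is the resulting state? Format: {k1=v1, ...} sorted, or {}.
Answer: {q=59}

Derivation:
Keep first 2 events (discard last 6):
  after event 1 (t=2: SET q = 44): {q=44}
  after event 2 (t=11: INC q by 15): {q=59}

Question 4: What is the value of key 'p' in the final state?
Answer: 36

Derivation:
Track key 'p' through all 8 events:
  event 1 (t=2: SET q = 44): p unchanged
  event 2 (t=11: INC q by 15): p unchanged
  event 3 (t=13: DEC r by 15): p unchanged
  event 4 (t=19: SET r = -12): p unchanged
  event 5 (t=25: SET r = 28): p unchanged
  event 6 (t=26: SET p = 36): p (absent) -> 36
  event 7 (t=36: DEC r by 13): p unchanged
  event 8 (t=42: SET q = 39): p unchanged
Final: p = 36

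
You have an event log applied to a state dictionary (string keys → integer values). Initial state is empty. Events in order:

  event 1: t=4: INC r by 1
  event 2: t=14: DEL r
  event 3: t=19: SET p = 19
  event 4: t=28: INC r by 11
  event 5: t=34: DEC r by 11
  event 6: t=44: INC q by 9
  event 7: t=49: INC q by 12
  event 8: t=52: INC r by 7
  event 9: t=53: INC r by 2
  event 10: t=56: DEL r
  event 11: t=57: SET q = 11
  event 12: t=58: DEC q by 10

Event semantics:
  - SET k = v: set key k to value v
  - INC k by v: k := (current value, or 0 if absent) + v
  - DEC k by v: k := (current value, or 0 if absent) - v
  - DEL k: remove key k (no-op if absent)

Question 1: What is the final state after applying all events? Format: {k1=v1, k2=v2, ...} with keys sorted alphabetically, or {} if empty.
Answer: {p=19, q=1}

Derivation:
  after event 1 (t=4: INC r by 1): {r=1}
  after event 2 (t=14: DEL r): {}
  after event 3 (t=19: SET p = 19): {p=19}
  after event 4 (t=28: INC r by 11): {p=19, r=11}
  after event 5 (t=34: DEC r by 11): {p=19, r=0}
  after event 6 (t=44: INC q by 9): {p=19, q=9, r=0}
  after event 7 (t=49: INC q by 12): {p=19, q=21, r=0}
  after event 8 (t=52: INC r by 7): {p=19, q=21, r=7}
  after event 9 (t=53: INC r by 2): {p=19, q=21, r=9}
  after event 10 (t=56: DEL r): {p=19, q=21}
  after event 11 (t=57: SET q = 11): {p=19, q=11}
  after event 12 (t=58: DEC q by 10): {p=19, q=1}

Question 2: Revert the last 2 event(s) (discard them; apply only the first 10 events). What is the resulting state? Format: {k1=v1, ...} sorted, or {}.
Keep first 10 events (discard last 2):
  after event 1 (t=4: INC r by 1): {r=1}
  after event 2 (t=14: DEL r): {}
  after event 3 (t=19: SET p = 19): {p=19}
  after event 4 (t=28: INC r by 11): {p=19, r=11}
  after event 5 (t=34: DEC r by 11): {p=19, r=0}
  after event 6 (t=44: INC q by 9): {p=19, q=9, r=0}
  after event 7 (t=49: INC q by 12): {p=19, q=21, r=0}
  after event 8 (t=52: INC r by 7): {p=19, q=21, r=7}
  after event 9 (t=53: INC r by 2): {p=19, q=21, r=9}
  after event 10 (t=56: DEL r): {p=19, q=21}

Answer: {p=19, q=21}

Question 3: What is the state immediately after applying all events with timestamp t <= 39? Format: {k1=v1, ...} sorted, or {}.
Apply events with t <= 39 (5 events):
  after event 1 (t=4: INC r by 1): {r=1}
  after event 2 (t=14: DEL r): {}
  after event 3 (t=19: SET p = 19): {p=19}
  after event 4 (t=28: INC r by 11): {p=19, r=11}
  after event 5 (t=34: DEC r by 11): {p=19, r=0}

Answer: {p=19, r=0}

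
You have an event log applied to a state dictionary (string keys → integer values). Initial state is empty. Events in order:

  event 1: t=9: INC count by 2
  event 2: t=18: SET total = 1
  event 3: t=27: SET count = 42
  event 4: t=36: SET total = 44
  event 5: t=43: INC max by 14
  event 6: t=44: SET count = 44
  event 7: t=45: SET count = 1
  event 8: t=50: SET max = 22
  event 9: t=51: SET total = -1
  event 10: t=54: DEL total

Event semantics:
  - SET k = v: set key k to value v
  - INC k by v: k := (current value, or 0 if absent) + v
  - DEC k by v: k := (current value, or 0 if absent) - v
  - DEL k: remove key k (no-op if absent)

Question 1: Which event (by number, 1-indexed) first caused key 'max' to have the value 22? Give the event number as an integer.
Answer: 8

Derivation:
Looking for first event where max becomes 22:
  event 5: max = 14
  event 6: max = 14
  event 7: max = 14
  event 8: max 14 -> 22  <-- first match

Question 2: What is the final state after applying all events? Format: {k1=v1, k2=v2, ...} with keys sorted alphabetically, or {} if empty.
Answer: {count=1, max=22}

Derivation:
  after event 1 (t=9: INC count by 2): {count=2}
  after event 2 (t=18: SET total = 1): {count=2, total=1}
  after event 3 (t=27: SET count = 42): {count=42, total=1}
  after event 4 (t=36: SET total = 44): {count=42, total=44}
  after event 5 (t=43: INC max by 14): {count=42, max=14, total=44}
  after event 6 (t=44: SET count = 44): {count=44, max=14, total=44}
  after event 7 (t=45: SET count = 1): {count=1, max=14, total=44}
  after event 8 (t=50: SET max = 22): {count=1, max=22, total=44}
  after event 9 (t=51: SET total = -1): {count=1, max=22, total=-1}
  after event 10 (t=54: DEL total): {count=1, max=22}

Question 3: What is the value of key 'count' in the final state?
Answer: 1

Derivation:
Track key 'count' through all 10 events:
  event 1 (t=9: INC count by 2): count (absent) -> 2
  event 2 (t=18: SET total = 1): count unchanged
  event 3 (t=27: SET count = 42): count 2 -> 42
  event 4 (t=36: SET total = 44): count unchanged
  event 5 (t=43: INC max by 14): count unchanged
  event 6 (t=44: SET count = 44): count 42 -> 44
  event 7 (t=45: SET count = 1): count 44 -> 1
  event 8 (t=50: SET max = 22): count unchanged
  event 9 (t=51: SET total = -1): count unchanged
  event 10 (t=54: DEL total): count unchanged
Final: count = 1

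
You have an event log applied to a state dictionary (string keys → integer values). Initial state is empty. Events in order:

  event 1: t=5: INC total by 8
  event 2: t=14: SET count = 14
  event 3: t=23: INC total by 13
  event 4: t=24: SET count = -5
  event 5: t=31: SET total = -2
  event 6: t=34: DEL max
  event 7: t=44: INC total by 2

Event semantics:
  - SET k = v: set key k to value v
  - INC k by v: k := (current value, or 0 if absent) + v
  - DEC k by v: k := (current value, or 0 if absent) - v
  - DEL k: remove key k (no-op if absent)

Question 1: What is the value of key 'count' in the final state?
Answer: -5

Derivation:
Track key 'count' through all 7 events:
  event 1 (t=5: INC total by 8): count unchanged
  event 2 (t=14: SET count = 14): count (absent) -> 14
  event 3 (t=23: INC total by 13): count unchanged
  event 4 (t=24: SET count = -5): count 14 -> -5
  event 5 (t=31: SET total = -2): count unchanged
  event 6 (t=34: DEL max): count unchanged
  event 7 (t=44: INC total by 2): count unchanged
Final: count = -5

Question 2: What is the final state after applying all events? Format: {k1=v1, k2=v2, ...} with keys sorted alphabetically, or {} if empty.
Answer: {count=-5, total=0}

Derivation:
  after event 1 (t=5: INC total by 8): {total=8}
  after event 2 (t=14: SET count = 14): {count=14, total=8}
  after event 3 (t=23: INC total by 13): {count=14, total=21}
  after event 4 (t=24: SET count = -5): {count=-5, total=21}
  after event 5 (t=31: SET total = -2): {count=-5, total=-2}
  after event 6 (t=34: DEL max): {count=-5, total=-2}
  after event 7 (t=44: INC total by 2): {count=-5, total=0}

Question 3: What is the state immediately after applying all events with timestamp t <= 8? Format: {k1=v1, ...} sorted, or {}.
Answer: {total=8}

Derivation:
Apply events with t <= 8 (1 events):
  after event 1 (t=5: INC total by 8): {total=8}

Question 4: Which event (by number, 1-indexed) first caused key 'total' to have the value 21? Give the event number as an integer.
Answer: 3

Derivation:
Looking for first event where total becomes 21:
  event 1: total = 8
  event 2: total = 8
  event 3: total 8 -> 21  <-- first match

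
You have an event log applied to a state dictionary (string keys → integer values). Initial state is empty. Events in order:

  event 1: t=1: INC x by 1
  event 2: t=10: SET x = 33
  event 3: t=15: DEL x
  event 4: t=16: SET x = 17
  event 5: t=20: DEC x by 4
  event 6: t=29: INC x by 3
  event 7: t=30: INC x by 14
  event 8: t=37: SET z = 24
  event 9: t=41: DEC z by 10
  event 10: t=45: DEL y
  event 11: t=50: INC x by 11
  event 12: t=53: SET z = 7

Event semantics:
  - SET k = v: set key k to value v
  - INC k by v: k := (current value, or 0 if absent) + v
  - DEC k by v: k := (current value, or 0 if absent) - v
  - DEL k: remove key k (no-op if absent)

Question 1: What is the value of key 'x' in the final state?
Answer: 41

Derivation:
Track key 'x' through all 12 events:
  event 1 (t=1: INC x by 1): x (absent) -> 1
  event 2 (t=10: SET x = 33): x 1 -> 33
  event 3 (t=15: DEL x): x 33 -> (absent)
  event 4 (t=16: SET x = 17): x (absent) -> 17
  event 5 (t=20: DEC x by 4): x 17 -> 13
  event 6 (t=29: INC x by 3): x 13 -> 16
  event 7 (t=30: INC x by 14): x 16 -> 30
  event 8 (t=37: SET z = 24): x unchanged
  event 9 (t=41: DEC z by 10): x unchanged
  event 10 (t=45: DEL y): x unchanged
  event 11 (t=50: INC x by 11): x 30 -> 41
  event 12 (t=53: SET z = 7): x unchanged
Final: x = 41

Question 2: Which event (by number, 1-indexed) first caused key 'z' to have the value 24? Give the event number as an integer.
Looking for first event where z becomes 24:
  event 8: z (absent) -> 24  <-- first match

Answer: 8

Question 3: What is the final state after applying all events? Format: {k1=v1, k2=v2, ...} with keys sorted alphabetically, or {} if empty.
Answer: {x=41, z=7}

Derivation:
  after event 1 (t=1: INC x by 1): {x=1}
  after event 2 (t=10: SET x = 33): {x=33}
  after event 3 (t=15: DEL x): {}
  after event 4 (t=16: SET x = 17): {x=17}
  after event 5 (t=20: DEC x by 4): {x=13}
  after event 6 (t=29: INC x by 3): {x=16}
  after event 7 (t=30: INC x by 14): {x=30}
  after event 8 (t=37: SET z = 24): {x=30, z=24}
  after event 9 (t=41: DEC z by 10): {x=30, z=14}
  after event 10 (t=45: DEL y): {x=30, z=14}
  after event 11 (t=50: INC x by 11): {x=41, z=14}
  after event 12 (t=53: SET z = 7): {x=41, z=7}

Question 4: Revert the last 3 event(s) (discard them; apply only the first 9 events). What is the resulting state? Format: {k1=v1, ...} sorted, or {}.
Answer: {x=30, z=14}

Derivation:
Keep first 9 events (discard last 3):
  after event 1 (t=1: INC x by 1): {x=1}
  after event 2 (t=10: SET x = 33): {x=33}
  after event 3 (t=15: DEL x): {}
  after event 4 (t=16: SET x = 17): {x=17}
  after event 5 (t=20: DEC x by 4): {x=13}
  after event 6 (t=29: INC x by 3): {x=16}
  after event 7 (t=30: INC x by 14): {x=30}
  after event 8 (t=37: SET z = 24): {x=30, z=24}
  after event 9 (t=41: DEC z by 10): {x=30, z=14}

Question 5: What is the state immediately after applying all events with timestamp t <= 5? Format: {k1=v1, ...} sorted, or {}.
Apply events with t <= 5 (1 events):
  after event 1 (t=1: INC x by 1): {x=1}

Answer: {x=1}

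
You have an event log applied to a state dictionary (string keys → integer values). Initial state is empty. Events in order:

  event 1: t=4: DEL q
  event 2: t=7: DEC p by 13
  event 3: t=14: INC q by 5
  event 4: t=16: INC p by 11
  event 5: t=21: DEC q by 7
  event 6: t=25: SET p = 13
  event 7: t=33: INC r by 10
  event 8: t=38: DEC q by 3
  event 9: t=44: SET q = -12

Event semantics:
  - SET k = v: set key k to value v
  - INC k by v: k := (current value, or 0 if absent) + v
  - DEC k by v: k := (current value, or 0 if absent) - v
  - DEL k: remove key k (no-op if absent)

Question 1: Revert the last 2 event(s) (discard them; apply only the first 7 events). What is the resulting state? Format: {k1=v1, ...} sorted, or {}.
Answer: {p=13, q=-2, r=10}

Derivation:
Keep first 7 events (discard last 2):
  after event 1 (t=4: DEL q): {}
  after event 2 (t=7: DEC p by 13): {p=-13}
  after event 3 (t=14: INC q by 5): {p=-13, q=5}
  after event 4 (t=16: INC p by 11): {p=-2, q=5}
  after event 5 (t=21: DEC q by 7): {p=-2, q=-2}
  after event 6 (t=25: SET p = 13): {p=13, q=-2}
  after event 7 (t=33: INC r by 10): {p=13, q=-2, r=10}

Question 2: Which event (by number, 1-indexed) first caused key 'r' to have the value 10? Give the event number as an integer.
Answer: 7

Derivation:
Looking for first event where r becomes 10:
  event 7: r (absent) -> 10  <-- first match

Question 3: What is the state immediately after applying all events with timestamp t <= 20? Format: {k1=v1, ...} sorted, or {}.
Answer: {p=-2, q=5}

Derivation:
Apply events with t <= 20 (4 events):
  after event 1 (t=4: DEL q): {}
  after event 2 (t=7: DEC p by 13): {p=-13}
  after event 3 (t=14: INC q by 5): {p=-13, q=5}
  after event 4 (t=16: INC p by 11): {p=-2, q=5}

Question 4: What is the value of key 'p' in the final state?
Track key 'p' through all 9 events:
  event 1 (t=4: DEL q): p unchanged
  event 2 (t=7: DEC p by 13): p (absent) -> -13
  event 3 (t=14: INC q by 5): p unchanged
  event 4 (t=16: INC p by 11): p -13 -> -2
  event 5 (t=21: DEC q by 7): p unchanged
  event 6 (t=25: SET p = 13): p -2 -> 13
  event 7 (t=33: INC r by 10): p unchanged
  event 8 (t=38: DEC q by 3): p unchanged
  event 9 (t=44: SET q = -12): p unchanged
Final: p = 13

Answer: 13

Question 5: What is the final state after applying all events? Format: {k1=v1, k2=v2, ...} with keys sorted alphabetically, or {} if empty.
Answer: {p=13, q=-12, r=10}

Derivation:
  after event 1 (t=4: DEL q): {}
  after event 2 (t=7: DEC p by 13): {p=-13}
  after event 3 (t=14: INC q by 5): {p=-13, q=5}
  after event 4 (t=16: INC p by 11): {p=-2, q=5}
  after event 5 (t=21: DEC q by 7): {p=-2, q=-2}
  after event 6 (t=25: SET p = 13): {p=13, q=-2}
  after event 7 (t=33: INC r by 10): {p=13, q=-2, r=10}
  after event 8 (t=38: DEC q by 3): {p=13, q=-5, r=10}
  after event 9 (t=44: SET q = -12): {p=13, q=-12, r=10}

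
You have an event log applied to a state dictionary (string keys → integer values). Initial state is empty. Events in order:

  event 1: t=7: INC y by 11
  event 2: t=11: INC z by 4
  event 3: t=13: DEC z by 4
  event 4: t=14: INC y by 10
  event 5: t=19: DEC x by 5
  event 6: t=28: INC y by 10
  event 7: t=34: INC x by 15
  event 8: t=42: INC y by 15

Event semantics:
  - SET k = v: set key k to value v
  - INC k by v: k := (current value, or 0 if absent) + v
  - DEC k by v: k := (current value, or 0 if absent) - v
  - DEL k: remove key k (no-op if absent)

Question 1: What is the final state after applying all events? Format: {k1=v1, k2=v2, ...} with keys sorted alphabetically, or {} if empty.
Answer: {x=10, y=46, z=0}

Derivation:
  after event 1 (t=7: INC y by 11): {y=11}
  after event 2 (t=11: INC z by 4): {y=11, z=4}
  after event 3 (t=13: DEC z by 4): {y=11, z=0}
  after event 4 (t=14: INC y by 10): {y=21, z=0}
  after event 5 (t=19: DEC x by 5): {x=-5, y=21, z=0}
  after event 6 (t=28: INC y by 10): {x=-5, y=31, z=0}
  after event 7 (t=34: INC x by 15): {x=10, y=31, z=0}
  after event 8 (t=42: INC y by 15): {x=10, y=46, z=0}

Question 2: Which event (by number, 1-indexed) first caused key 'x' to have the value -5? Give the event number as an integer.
Looking for first event where x becomes -5:
  event 5: x (absent) -> -5  <-- first match

Answer: 5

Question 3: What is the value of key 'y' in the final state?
Track key 'y' through all 8 events:
  event 1 (t=7: INC y by 11): y (absent) -> 11
  event 2 (t=11: INC z by 4): y unchanged
  event 3 (t=13: DEC z by 4): y unchanged
  event 4 (t=14: INC y by 10): y 11 -> 21
  event 5 (t=19: DEC x by 5): y unchanged
  event 6 (t=28: INC y by 10): y 21 -> 31
  event 7 (t=34: INC x by 15): y unchanged
  event 8 (t=42: INC y by 15): y 31 -> 46
Final: y = 46

Answer: 46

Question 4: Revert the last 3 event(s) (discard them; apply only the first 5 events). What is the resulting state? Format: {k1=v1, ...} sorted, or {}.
Keep first 5 events (discard last 3):
  after event 1 (t=7: INC y by 11): {y=11}
  after event 2 (t=11: INC z by 4): {y=11, z=4}
  after event 3 (t=13: DEC z by 4): {y=11, z=0}
  after event 4 (t=14: INC y by 10): {y=21, z=0}
  after event 5 (t=19: DEC x by 5): {x=-5, y=21, z=0}

Answer: {x=-5, y=21, z=0}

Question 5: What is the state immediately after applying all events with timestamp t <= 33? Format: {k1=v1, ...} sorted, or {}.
Answer: {x=-5, y=31, z=0}

Derivation:
Apply events with t <= 33 (6 events):
  after event 1 (t=7: INC y by 11): {y=11}
  after event 2 (t=11: INC z by 4): {y=11, z=4}
  after event 3 (t=13: DEC z by 4): {y=11, z=0}
  after event 4 (t=14: INC y by 10): {y=21, z=0}
  after event 5 (t=19: DEC x by 5): {x=-5, y=21, z=0}
  after event 6 (t=28: INC y by 10): {x=-5, y=31, z=0}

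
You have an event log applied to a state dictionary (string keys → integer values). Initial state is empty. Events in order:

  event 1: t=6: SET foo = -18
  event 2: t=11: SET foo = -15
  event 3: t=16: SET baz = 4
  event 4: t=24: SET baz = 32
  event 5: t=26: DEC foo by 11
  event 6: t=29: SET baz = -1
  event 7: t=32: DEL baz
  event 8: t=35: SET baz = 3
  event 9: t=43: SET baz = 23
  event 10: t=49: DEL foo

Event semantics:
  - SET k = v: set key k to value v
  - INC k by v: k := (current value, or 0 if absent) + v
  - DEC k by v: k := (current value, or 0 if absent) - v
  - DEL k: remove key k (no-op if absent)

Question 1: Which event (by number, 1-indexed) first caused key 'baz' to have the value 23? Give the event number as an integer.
Answer: 9

Derivation:
Looking for first event where baz becomes 23:
  event 3: baz = 4
  event 4: baz = 32
  event 5: baz = 32
  event 6: baz = -1
  event 7: baz = (absent)
  event 8: baz = 3
  event 9: baz 3 -> 23  <-- first match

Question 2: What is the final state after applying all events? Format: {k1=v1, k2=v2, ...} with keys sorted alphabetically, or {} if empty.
Answer: {baz=23}

Derivation:
  after event 1 (t=6: SET foo = -18): {foo=-18}
  after event 2 (t=11: SET foo = -15): {foo=-15}
  after event 3 (t=16: SET baz = 4): {baz=4, foo=-15}
  after event 4 (t=24: SET baz = 32): {baz=32, foo=-15}
  after event 5 (t=26: DEC foo by 11): {baz=32, foo=-26}
  after event 6 (t=29: SET baz = -1): {baz=-1, foo=-26}
  after event 7 (t=32: DEL baz): {foo=-26}
  after event 8 (t=35: SET baz = 3): {baz=3, foo=-26}
  after event 9 (t=43: SET baz = 23): {baz=23, foo=-26}
  after event 10 (t=49: DEL foo): {baz=23}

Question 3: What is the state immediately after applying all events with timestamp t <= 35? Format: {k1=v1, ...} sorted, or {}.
Apply events with t <= 35 (8 events):
  after event 1 (t=6: SET foo = -18): {foo=-18}
  after event 2 (t=11: SET foo = -15): {foo=-15}
  after event 3 (t=16: SET baz = 4): {baz=4, foo=-15}
  after event 4 (t=24: SET baz = 32): {baz=32, foo=-15}
  after event 5 (t=26: DEC foo by 11): {baz=32, foo=-26}
  after event 6 (t=29: SET baz = -1): {baz=-1, foo=-26}
  after event 7 (t=32: DEL baz): {foo=-26}
  after event 8 (t=35: SET baz = 3): {baz=3, foo=-26}

Answer: {baz=3, foo=-26}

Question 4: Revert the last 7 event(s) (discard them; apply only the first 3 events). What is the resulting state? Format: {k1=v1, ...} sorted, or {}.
Answer: {baz=4, foo=-15}

Derivation:
Keep first 3 events (discard last 7):
  after event 1 (t=6: SET foo = -18): {foo=-18}
  after event 2 (t=11: SET foo = -15): {foo=-15}
  after event 3 (t=16: SET baz = 4): {baz=4, foo=-15}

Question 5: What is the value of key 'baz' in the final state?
Track key 'baz' through all 10 events:
  event 1 (t=6: SET foo = -18): baz unchanged
  event 2 (t=11: SET foo = -15): baz unchanged
  event 3 (t=16: SET baz = 4): baz (absent) -> 4
  event 4 (t=24: SET baz = 32): baz 4 -> 32
  event 5 (t=26: DEC foo by 11): baz unchanged
  event 6 (t=29: SET baz = -1): baz 32 -> -1
  event 7 (t=32: DEL baz): baz -1 -> (absent)
  event 8 (t=35: SET baz = 3): baz (absent) -> 3
  event 9 (t=43: SET baz = 23): baz 3 -> 23
  event 10 (t=49: DEL foo): baz unchanged
Final: baz = 23

Answer: 23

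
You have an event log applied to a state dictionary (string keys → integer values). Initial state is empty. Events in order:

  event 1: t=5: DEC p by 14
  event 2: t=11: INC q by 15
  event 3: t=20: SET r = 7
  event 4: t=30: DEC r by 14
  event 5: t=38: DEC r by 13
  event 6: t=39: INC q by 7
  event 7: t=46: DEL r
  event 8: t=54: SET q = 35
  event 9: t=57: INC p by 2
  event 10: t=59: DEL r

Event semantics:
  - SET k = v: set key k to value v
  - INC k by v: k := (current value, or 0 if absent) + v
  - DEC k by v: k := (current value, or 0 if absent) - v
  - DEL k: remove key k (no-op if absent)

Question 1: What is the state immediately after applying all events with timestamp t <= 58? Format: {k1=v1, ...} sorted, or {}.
Apply events with t <= 58 (9 events):
  after event 1 (t=5: DEC p by 14): {p=-14}
  after event 2 (t=11: INC q by 15): {p=-14, q=15}
  after event 3 (t=20: SET r = 7): {p=-14, q=15, r=7}
  after event 4 (t=30: DEC r by 14): {p=-14, q=15, r=-7}
  after event 5 (t=38: DEC r by 13): {p=-14, q=15, r=-20}
  after event 6 (t=39: INC q by 7): {p=-14, q=22, r=-20}
  after event 7 (t=46: DEL r): {p=-14, q=22}
  after event 8 (t=54: SET q = 35): {p=-14, q=35}
  after event 9 (t=57: INC p by 2): {p=-12, q=35}

Answer: {p=-12, q=35}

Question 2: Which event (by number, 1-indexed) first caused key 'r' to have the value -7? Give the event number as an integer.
Looking for first event where r becomes -7:
  event 3: r = 7
  event 4: r 7 -> -7  <-- first match

Answer: 4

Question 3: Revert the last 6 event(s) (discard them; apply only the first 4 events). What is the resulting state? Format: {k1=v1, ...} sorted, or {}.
Answer: {p=-14, q=15, r=-7}

Derivation:
Keep first 4 events (discard last 6):
  after event 1 (t=5: DEC p by 14): {p=-14}
  after event 2 (t=11: INC q by 15): {p=-14, q=15}
  after event 3 (t=20: SET r = 7): {p=-14, q=15, r=7}
  after event 4 (t=30: DEC r by 14): {p=-14, q=15, r=-7}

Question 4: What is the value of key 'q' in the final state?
Answer: 35

Derivation:
Track key 'q' through all 10 events:
  event 1 (t=5: DEC p by 14): q unchanged
  event 2 (t=11: INC q by 15): q (absent) -> 15
  event 3 (t=20: SET r = 7): q unchanged
  event 4 (t=30: DEC r by 14): q unchanged
  event 5 (t=38: DEC r by 13): q unchanged
  event 6 (t=39: INC q by 7): q 15 -> 22
  event 7 (t=46: DEL r): q unchanged
  event 8 (t=54: SET q = 35): q 22 -> 35
  event 9 (t=57: INC p by 2): q unchanged
  event 10 (t=59: DEL r): q unchanged
Final: q = 35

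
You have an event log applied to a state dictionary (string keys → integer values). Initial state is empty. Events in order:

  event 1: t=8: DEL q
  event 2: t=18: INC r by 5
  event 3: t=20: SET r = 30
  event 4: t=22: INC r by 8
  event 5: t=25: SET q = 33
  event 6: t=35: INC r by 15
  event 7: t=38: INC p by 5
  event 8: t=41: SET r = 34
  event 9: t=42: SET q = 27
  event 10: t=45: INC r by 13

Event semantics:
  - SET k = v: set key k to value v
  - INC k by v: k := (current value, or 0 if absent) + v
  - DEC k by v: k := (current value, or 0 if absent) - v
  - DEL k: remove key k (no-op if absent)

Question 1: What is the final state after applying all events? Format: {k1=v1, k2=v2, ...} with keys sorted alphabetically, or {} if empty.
  after event 1 (t=8: DEL q): {}
  after event 2 (t=18: INC r by 5): {r=5}
  after event 3 (t=20: SET r = 30): {r=30}
  after event 4 (t=22: INC r by 8): {r=38}
  after event 5 (t=25: SET q = 33): {q=33, r=38}
  after event 6 (t=35: INC r by 15): {q=33, r=53}
  after event 7 (t=38: INC p by 5): {p=5, q=33, r=53}
  after event 8 (t=41: SET r = 34): {p=5, q=33, r=34}
  after event 9 (t=42: SET q = 27): {p=5, q=27, r=34}
  after event 10 (t=45: INC r by 13): {p=5, q=27, r=47}

Answer: {p=5, q=27, r=47}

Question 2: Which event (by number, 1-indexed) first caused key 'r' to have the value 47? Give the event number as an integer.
Looking for first event where r becomes 47:
  event 2: r = 5
  event 3: r = 30
  event 4: r = 38
  event 5: r = 38
  event 6: r = 53
  event 7: r = 53
  event 8: r = 34
  event 9: r = 34
  event 10: r 34 -> 47  <-- first match

Answer: 10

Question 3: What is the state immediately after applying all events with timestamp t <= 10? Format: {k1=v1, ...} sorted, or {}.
Apply events with t <= 10 (1 events):
  after event 1 (t=8: DEL q): {}

Answer: {}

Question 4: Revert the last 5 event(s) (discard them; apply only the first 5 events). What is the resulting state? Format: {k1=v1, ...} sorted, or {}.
Answer: {q=33, r=38}

Derivation:
Keep first 5 events (discard last 5):
  after event 1 (t=8: DEL q): {}
  after event 2 (t=18: INC r by 5): {r=5}
  after event 3 (t=20: SET r = 30): {r=30}
  after event 4 (t=22: INC r by 8): {r=38}
  after event 5 (t=25: SET q = 33): {q=33, r=38}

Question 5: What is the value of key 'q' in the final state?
Track key 'q' through all 10 events:
  event 1 (t=8: DEL q): q (absent) -> (absent)
  event 2 (t=18: INC r by 5): q unchanged
  event 3 (t=20: SET r = 30): q unchanged
  event 4 (t=22: INC r by 8): q unchanged
  event 5 (t=25: SET q = 33): q (absent) -> 33
  event 6 (t=35: INC r by 15): q unchanged
  event 7 (t=38: INC p by 5): q unchanged
  event 8 (t=41: SET r = 34): q unchanged
  event 9 (t=42: SET q = 27): q 33 -> 27
  event 10 (t=45: INC r by 13): q unchanged
Final: q = 27

Answer: 27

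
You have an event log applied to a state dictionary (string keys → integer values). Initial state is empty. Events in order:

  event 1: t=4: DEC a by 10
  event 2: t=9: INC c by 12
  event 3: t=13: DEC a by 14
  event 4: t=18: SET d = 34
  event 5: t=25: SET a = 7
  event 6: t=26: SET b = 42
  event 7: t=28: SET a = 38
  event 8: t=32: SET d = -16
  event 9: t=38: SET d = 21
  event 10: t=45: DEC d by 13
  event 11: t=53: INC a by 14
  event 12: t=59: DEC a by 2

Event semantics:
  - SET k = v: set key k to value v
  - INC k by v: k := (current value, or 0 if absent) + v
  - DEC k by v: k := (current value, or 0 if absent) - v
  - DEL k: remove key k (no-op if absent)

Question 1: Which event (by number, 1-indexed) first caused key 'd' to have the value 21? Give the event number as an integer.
Answer: 9

Derivation:
Looking for first event where d becomes 21:
  event 4: d = 34
  event 5: d = 34
  event 6: d = 34
  event 7: d = 34
  event 8: d = -16
  event 9: d -16 -> 21  <-- first match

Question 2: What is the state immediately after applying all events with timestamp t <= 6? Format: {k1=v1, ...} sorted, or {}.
Answer: {a=-10}

Derivation:
Apply events with t <= 6 (1 events):
  after event 1 (t=4: DEC a by 10): {a=-10}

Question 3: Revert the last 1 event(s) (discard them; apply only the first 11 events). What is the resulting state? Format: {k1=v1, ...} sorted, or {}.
Answer: {a=52, b=42, c=12, d=8}

Derivation:
Keep first 11 events (discard last 1):
  after event 1 (t=4: DEC a by 10): {a=-10}
  after event 2 (t=9: INC c by 12): {a=-10, c=12}
  after event 3 (t=13: DEC a by 14): {a=-24, c=12}
  after event 4 (t=18: SET d = 34): {a=-24, c=12, d=34}
  after event 5 (t=25: SET a = 7): {a=7, c=12, d=34}
  after event 6 (t=26: SET b = 42): {a=7, b=42, c=12, d=34}
  after event 7 (t=28: SET a = 38): {a=38, b=42, c=12, d=34}
  after event 8 (t=32: SET d = -16): {a=38, b=42, c=12, d=-16}
  after event 9 (t=38: SET d = 21): {a=38, b=42, c=12, d=21}
  after event 10 (t=45: DEC d by 13): {a=38, b=42, c=12, d=8}
  after event 11 (t=53: INC a by 14): {a=52, b=42, c=12, d=8}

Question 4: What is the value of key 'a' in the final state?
Answer: 50

Derivation:
Track key 'a' through all 12 events:
  event 1 (t=4: DEC a by 10): a (absent) -> -10
  event 2 (t=9: INC c by 12): a unchanged
  event 3 (t=13: DEC a by 14): a -10 -> -24
  event 4 (t=18: SET d = 34): a unchanged
  event 5 (t=25: SET a = 7): a -24 -> 7
  event 6 (t=26: SET b = 42): a unchanged
  event 7 (t=28: SET a = 38): a 7 -> 38
  event 8 (t=32: SET d = -16): a unchanged
  event 9 (t=38: SET d = 21): a unchanged
  event 10 (t=45: DEC d by 13): a unchanged
  event 11 (t=53: INC a by 14): a 38 -> 52
  event 12 (t=59: DEC a by 2): a 52 -> 50
Final: a = 50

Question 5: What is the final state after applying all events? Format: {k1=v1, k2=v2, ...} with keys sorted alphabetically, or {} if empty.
  after event 1 (t=4: DEC a by 10): {a=-10}
  after event 2 (t=9: INC c by 12): {a=-10, c=12}
  after event 3 (t=13: DEC a by 14): {a=-24, c=12}
  after event 4 (t=18: SET d = 34): {a=-24, c=12, d=34}
  after event 5 (t=25: SET a = 7): {a=7, c=12, d=34}
  after event 6 (t=26: SET b = 42): {a=7, b=42, c=12, d=34}
  after event 7 (t=28: SET a = 38): {a=38, b=42, c=12, d=34}
  after event 8 (t=32: SET d = -16): {a=38, b=42, c=12, d=-16}
  after event 9 (t=38: SET d = 21): {a=38, b=42, c=12, d=21}
  after event 10 (t=45: DEC d by 13): {a=38, b=42, c=12, d=8}
  after event 11 (t=53: INC a by 14): {a=52, b=42, c=12, d=8}
  after event 12 (t=59: DEC a by 2): {a=50, b=42, c=12, d=8}

Answer: {a=50, b=42, c=12, d=8}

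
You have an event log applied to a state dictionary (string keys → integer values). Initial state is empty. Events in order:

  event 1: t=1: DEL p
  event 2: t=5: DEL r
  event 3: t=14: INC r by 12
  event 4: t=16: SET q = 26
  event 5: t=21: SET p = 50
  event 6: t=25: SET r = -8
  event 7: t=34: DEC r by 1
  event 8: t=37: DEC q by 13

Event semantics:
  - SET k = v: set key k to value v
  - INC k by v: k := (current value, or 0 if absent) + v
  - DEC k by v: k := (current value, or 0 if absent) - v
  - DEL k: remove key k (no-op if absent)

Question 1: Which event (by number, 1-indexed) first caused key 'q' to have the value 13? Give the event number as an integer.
Looking for first event where q becomes 13:
  event 4: q = 26
  event 5: q = 26
  event 6: q = 26
  event 7: q = 26
  event 8: q 26 -> 13  <-- first match

Answer: 8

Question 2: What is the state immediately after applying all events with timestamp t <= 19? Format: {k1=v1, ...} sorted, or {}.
Apply events with t <= 19 (4 events):
  after event 1 (t=1: DEL p): {}
  after event 2 (t=5: DEL r): {}
  after event 3 (t=14: INC r by 12): {r=12}
  after event 4 (t=16: SET q = 26): {q=26, r=12}

Answer: {q=26, r=12}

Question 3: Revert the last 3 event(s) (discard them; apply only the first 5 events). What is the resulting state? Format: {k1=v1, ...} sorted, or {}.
Keep first 5 events (discard last 3):
  after event 1 (t=1: DEL p): {}
  after event 2 (t=5: DEL r): {}
  after event 3 (t=14: INC r by 12): {r=12}
  after event 4 (t=16: SET q = 26): {q=26, r=12}
  after event 5 (t=21: SET p = 50): {p=50, q=26, r=12}

Answer: {p=50, q=26, r=12}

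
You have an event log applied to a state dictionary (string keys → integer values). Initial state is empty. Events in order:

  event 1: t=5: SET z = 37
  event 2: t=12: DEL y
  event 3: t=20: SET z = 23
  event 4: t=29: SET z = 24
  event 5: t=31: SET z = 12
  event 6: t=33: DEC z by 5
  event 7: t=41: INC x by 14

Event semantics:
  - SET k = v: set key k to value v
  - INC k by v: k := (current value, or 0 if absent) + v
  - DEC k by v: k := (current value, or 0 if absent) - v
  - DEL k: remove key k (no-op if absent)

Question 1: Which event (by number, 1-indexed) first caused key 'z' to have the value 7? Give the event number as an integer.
Answer: 6

Derivation:
Looking for first event where z becomes 7:
  event 1: z = 37
  event 2: z = 37
  event 3: z = 23
  event 4: z = 24
  event 5: z = 12
  event 6: z 12 -> 7  <-- first match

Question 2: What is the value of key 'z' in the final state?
Answer: 7

Derivation:
Track key 'z' through all 7 events:
  event 1 (t=5: SET z = 37): z (absent) -> 37
  event 2 (t=12: DEL y): z unchanged
  event 3 (t=20: SET z = 23): z 37 -> 23
  event 4 (t=29: SET z = 24): z 23 -> 24
  event 5 (t=31: SET z = 12): z 24 -> 12
  event 6 (t=33: DEC z by 5): z 12 -> 7
  event 7 (t=41: INC x by 14): z unchanged
Final: z = 7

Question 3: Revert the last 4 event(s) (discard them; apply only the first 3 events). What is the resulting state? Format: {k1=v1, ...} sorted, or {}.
Keep first 3 events (discard last 4):
  after event 1 (t=5: SET z = 37): {z=37}
  after event 2 (t=12: DEL y): {z=37}
  after event 3 (t=20: SET z = 23): {z=23}

Answer: {z=23}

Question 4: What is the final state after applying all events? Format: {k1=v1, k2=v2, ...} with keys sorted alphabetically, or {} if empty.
Answer: {x=14, z=7}

Derivation:
  after event 1 (t=5: SET z = 37): {z=37}
  after event 2 (t=12: DEL y): {z=37}
  after event 3 (t=20: SET z = 23): {z=23}
  after event 4 (t=29: SET z = 24): {z=24}
  after event 5 (t=31: SET z = 12): {z=12}
  after event 6 (t=33: DEC z by 5): {z=7}
  after event 7 (t=41: INC x by 14): {x=14, z=7}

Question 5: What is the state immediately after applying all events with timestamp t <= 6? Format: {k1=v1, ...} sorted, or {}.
Apply events with t <= 6 (1 events):
  after event 1 (t=5: SET z = 37): {z=37}

Answer: {z=37}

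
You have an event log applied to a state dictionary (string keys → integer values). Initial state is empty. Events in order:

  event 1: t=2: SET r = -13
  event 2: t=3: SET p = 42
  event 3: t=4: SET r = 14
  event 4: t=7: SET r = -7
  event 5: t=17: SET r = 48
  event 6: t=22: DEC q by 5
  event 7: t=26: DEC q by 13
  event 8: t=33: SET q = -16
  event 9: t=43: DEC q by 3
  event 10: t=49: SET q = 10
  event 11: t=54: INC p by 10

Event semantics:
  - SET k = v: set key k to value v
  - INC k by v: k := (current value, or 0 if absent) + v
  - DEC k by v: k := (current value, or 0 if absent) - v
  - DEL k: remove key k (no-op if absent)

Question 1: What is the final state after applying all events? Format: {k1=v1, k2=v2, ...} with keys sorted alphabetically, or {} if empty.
  after event 1 (t=2: SET r = -13): {r=-13}
  after event 2 (t=3: SET p = 42): {p=42, r=-13}
  after event 3 (t=4: SET r = 14): {p=42, r=14}
  after event 4 (t=7: SET r = -7): {p=42, r=-7}
  after event 5 (t=17: SET r = 48): {p=42, r=48}
  after event 6 (t=22: DEC q by 5): {p=42, q=-5, r=48}
  after event 7 (t=26: DEC q by 13): {p=42, q=-18, r=48}
  after event 8 (t=33: SET q = -16): {p=42, q=-16, r=48}
  after event 9 (t=43: DEC q by 3): {p=42, q=-19, r=48}
  after event 10 (t=49: SET q = 10): {p=42, q=10, r=48}
  after event 11 (t=54: INC p by 10): {p=52, q=10, r=48}

Answer: {p=52, q=10, r=48}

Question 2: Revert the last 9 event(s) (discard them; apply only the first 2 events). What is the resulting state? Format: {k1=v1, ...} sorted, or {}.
Keep first 2 events (discard last 9):
  after event 1 (t=2: SET r = -13): {r=-13}
  after event 2 (t=3: SET p = 42): {p=42, r=-13}

Answer: {p=42, r=-13}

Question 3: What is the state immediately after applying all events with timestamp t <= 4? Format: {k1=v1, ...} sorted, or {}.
Answer: {p=42, r=14}

Derivation:
Apply events with t <= 4 (3 events):
  after event 1 (t=2: SET r = -13): {r=-13}
  after event 2 (t=3: SET p = 42): {p=42, r=-13}
  after event 3 (t=4: SET r = 14): {p=42, r=14}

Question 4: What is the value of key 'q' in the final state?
Track key 'q' through all 11 events:
  event 1 (t=2: SET r = -13): q unchanged
  event 2 (t=3: SET p = 42): q unchanged
  event 3 (t=4: SET r = 14): q unchanged
  event 4 (t=7: SET r = -7): q unchanged
  event 5 (t=17: SET r = 48): q unchanged
  event 6 (t=22: DEC q by 5): q (absent) -> -5
  event 7 (t=26: DEC q by 13): q -5 -> -18
  event 8 (t=33: SET q = -16): q -18 -> -16
  event 9 (t=43: DEC q by 3): q -16 -> -19
  event 10 (t=49: SET q = 10): q -19 -> 10
  event 11 (t=54: INC p by 10): q unchanged
Final: q = 10

Answer: 10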